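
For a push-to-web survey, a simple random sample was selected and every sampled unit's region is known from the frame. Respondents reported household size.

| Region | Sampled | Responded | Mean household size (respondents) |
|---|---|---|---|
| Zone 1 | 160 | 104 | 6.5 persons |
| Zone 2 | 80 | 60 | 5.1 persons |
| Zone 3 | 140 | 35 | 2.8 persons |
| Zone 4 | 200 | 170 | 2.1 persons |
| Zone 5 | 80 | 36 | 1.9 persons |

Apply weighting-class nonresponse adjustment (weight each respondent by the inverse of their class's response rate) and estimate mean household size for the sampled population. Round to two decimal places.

Class response rates: Zone 1 104/160 = 65%, Zone 2 60/80 = 75%, Zone 3 35/140 = 25%, Zone 4 170/200 = 85%, Zone 5 36/80 = 45%.
Each respondent's weight = sampled/responded in their class; summing within a class gives n_sampled, so:
  Zone 1: 160 × 6.5 = 1040
  Zone 2: 80 × 5.1 = 408
  Zone 3: 140 × 2.8 = 392
  Zone 4: 200 × 2.1 = 420
  Zone 5: 80 × 1.9 = 152
Adjusted estimate = 2412 / 660 = 3.65455 → 3.65.

3.65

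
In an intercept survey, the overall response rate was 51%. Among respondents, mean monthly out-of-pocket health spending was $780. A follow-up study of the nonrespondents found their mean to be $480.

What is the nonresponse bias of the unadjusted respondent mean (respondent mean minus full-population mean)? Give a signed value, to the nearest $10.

Nonresponse fraction = 1 − 0.51 = 0.49.
Bias = (nonresponse fraction) × (respondent mean − nonrespondent mean)
     = 0.49 × (780 − 480) = 0.49 × 300 = 147.

+$150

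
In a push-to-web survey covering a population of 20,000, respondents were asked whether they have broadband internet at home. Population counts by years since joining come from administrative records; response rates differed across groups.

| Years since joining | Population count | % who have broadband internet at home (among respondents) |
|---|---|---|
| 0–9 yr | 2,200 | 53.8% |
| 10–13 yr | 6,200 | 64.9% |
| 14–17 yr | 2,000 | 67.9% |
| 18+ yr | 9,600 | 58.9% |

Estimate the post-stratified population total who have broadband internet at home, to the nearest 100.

12,200

Apply each group's respondent rate to its population count:
  0–9 yr: 2,200 × 53.8% = 1183.6
  10–13 yr: 6,200 × 64.9% = 4023.8
  14–17 yr: 2,000 × 67.9% = 1358
  18+ yr: 9,600 × 58.9% = 5654.4
Estimated total = 12219.8 → 12,200.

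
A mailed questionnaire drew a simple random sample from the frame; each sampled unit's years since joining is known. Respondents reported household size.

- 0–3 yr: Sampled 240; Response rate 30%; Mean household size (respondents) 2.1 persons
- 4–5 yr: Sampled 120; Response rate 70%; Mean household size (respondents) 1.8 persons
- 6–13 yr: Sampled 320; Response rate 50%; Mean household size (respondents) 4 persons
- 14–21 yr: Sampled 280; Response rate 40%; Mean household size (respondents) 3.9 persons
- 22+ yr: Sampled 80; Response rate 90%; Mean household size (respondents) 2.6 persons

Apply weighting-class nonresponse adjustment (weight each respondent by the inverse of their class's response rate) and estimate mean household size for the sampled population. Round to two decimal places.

With weight = n_sampled/n_responded per class, the weighted class total is n_sampled:
  0–3 yr: 240 × 2.1 = 504
  4–5 yr: 120 × 1.8 = 216
  6–13 yr: 320 × 4 = 1280
  14–21 yr: 280 × 3.9 = 1092
  22+ yr: 80 × 2.6 = 208
Adjusted estimate = 3300 / 1,040 = 3.17308 → 3.17.

3.17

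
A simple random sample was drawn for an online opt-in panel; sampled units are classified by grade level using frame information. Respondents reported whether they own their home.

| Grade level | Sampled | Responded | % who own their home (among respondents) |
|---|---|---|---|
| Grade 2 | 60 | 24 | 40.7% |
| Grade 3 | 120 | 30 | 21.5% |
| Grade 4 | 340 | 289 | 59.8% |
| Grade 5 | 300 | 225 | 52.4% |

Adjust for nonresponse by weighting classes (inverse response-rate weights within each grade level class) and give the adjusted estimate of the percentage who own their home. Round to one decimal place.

Response rates by class: Grade 2 24/60 = 40%, Grade 3 30/120 = 25%, Grade 4 289/340 = 85%, Grade 5 225/300 = 75%.
Weighting each respondent by the inverse class response rate inflates each class back to its sampled size, so the class weight is n_sampled:
  Grade 2: 60 × 40.7 = 2442
  Grade 3: 120 × 21.5 = 2580
  Grade 4: 340 × 59.8 = 20,332
  Grade 5: 300 × 52.4 = 15,720
Adjusted estimate = 41,074 / 820 = 50.0902 → 50.1%.

50.1%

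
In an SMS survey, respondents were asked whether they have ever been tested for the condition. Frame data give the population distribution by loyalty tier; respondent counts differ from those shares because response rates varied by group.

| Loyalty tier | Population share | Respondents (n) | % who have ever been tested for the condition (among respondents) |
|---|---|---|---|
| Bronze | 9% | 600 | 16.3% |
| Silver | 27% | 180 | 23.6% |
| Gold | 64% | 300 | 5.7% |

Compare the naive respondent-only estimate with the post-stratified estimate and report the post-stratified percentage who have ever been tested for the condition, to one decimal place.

11.5%

Without adjustment, the pooled respondent share is:
  (600/1080)×16.3 + (180/1080)×23.6 + (300/1080)×5.7 = 14.5722%
Post-stratified estimate weights by population shares:
  0.09×16.3 + 0.27×23.6 + 0.64×5.7 = 11.487%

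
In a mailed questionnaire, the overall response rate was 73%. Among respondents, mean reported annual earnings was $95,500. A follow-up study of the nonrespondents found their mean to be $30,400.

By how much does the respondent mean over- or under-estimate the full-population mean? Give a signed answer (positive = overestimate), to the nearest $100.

Nonresponse fraction = 1 − 0.73 = 0.27.
Bias = (nonresponse fraction) × (respondent mean − nonrespondent mean)
     = 0.27 × (95,500 − 30,400) = 0.27 × 65,100 = 17,577.

+$17,600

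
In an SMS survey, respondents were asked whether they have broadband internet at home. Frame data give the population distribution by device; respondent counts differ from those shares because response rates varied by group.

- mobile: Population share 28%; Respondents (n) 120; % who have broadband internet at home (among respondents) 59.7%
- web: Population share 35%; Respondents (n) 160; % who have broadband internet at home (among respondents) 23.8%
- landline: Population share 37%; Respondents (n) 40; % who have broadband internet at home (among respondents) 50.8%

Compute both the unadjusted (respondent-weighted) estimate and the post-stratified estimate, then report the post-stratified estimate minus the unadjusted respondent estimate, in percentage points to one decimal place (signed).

Unadjusted (pooled respondent) estimate weights by respondent counts:
  (120/320)×59.7 + (160/320)×23.8 + (40/320)×50.8 = 40.6375%
Post-stratified estimate weights by population shares:
  0.28×59.7 + 0.35×23.8 + 0.37×50.8 = 43.842%
Difference = 43.842 − 40.6375 = 3.2045 pp.

+3.2 percentage points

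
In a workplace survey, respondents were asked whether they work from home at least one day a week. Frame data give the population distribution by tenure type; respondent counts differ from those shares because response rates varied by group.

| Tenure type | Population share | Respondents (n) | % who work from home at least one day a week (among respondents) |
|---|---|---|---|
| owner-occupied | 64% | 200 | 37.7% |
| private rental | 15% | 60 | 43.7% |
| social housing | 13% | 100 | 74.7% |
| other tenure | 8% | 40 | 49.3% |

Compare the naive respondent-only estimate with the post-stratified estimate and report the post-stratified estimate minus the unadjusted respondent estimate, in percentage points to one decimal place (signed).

Without adjustment, the pooled respondent share is:
  (200/400)×37.7 + (60/400)×43.7 + (100/400)×74.7 + (40/400)×49.3 = 49.01%
Reweighting by population tenure type shares:
  0.64×37.7 + 0.15×43.7 + 0.13×74.7 + 0.08×49.3 = 44.338%
Difference = 44.338 − 49.01 = -4.672 pp.

-4.7 percentage points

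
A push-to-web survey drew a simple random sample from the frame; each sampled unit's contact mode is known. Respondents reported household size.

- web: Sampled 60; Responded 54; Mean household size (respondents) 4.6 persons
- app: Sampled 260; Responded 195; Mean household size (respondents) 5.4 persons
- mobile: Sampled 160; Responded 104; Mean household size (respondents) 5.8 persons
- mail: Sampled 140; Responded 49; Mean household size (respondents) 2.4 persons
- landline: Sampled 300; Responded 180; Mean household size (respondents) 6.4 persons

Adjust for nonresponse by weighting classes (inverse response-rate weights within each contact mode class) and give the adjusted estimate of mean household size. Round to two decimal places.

5.29

Response rates by class: web 54/60 = 90%, app 195/260 = 75%, mobile 104/160 = 65%, mail 49/140 = 35%, landline 180/300 = 60%.
Each respondent's weight = sampled/responded in their class; summing within a class gives n_sampled, so:
  web: 60 × 4.6 = 276
  app: 260 × 5.4 = 1404
  mobile: 160 × 5.8 = 928
  mail: 140 × 2.4 = 336
  landline: 300 × 6.4 = 1920
Adjusted estimate = 4864 / 920 = 5.28696 → 5.29.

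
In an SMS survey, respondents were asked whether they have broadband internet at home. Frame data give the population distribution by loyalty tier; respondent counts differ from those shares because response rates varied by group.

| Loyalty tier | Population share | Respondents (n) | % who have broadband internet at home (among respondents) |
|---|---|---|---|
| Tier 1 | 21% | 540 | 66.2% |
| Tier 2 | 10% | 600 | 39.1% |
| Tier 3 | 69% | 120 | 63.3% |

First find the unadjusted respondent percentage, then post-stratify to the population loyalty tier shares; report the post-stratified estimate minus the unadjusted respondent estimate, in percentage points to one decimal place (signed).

Without adjustment, the pooled respondent share is:
  (540/1260)×66.2 + (600/1260)×39.1 + (120/1260)×63.3 = 53.019%
Post-stratified estimate weights by population shares:
  0.21×66.2 + 0.1×39.1 + 0.69×63.3 = 61.489%
Difference = 61.489 − 53.019 = 8.47 pp.

+8.5 percentage points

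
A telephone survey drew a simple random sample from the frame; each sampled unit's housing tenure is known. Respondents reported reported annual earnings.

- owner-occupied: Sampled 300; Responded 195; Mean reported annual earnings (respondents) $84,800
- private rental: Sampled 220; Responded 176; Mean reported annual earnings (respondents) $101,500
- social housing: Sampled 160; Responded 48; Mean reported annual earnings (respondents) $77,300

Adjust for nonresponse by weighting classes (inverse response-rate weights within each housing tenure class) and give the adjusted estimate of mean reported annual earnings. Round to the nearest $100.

$88,400

Class response rates: owner-occupied 195/300 = 65%, private rental 176/220 = 80%, social housing 48/160 = 30%.
With weight = n_sampled/n_responded per class, the weighted class total is n_sampled:
  owner-occupied: 300 × 84,800 = 25,440,000
  private rental: 220 × 101,500 = 22,330,000
  social housing: 160 × 77,300 = 12,368,000
Adjusted estimate = 60,138,000 / 680 = 88438.2 → $88,400.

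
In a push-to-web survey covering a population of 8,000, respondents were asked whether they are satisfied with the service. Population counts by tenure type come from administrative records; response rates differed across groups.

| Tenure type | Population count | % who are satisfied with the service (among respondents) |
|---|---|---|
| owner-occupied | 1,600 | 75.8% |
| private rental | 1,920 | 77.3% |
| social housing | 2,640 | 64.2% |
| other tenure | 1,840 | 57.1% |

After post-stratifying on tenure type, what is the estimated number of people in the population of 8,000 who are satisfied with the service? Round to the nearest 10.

Apply each group's respondent rate to its population count:
  owner-occupied: 1,600 × 75.8% = 1212.8
  private rental: 1,920 × 77.3% = 1484.16
  social housing: 2,640 × 64.2% = 1694.88
  other tenure: 1,840 × 57.1% = 1050.64
Estimated total = 5442.48 → 5,440.

5,440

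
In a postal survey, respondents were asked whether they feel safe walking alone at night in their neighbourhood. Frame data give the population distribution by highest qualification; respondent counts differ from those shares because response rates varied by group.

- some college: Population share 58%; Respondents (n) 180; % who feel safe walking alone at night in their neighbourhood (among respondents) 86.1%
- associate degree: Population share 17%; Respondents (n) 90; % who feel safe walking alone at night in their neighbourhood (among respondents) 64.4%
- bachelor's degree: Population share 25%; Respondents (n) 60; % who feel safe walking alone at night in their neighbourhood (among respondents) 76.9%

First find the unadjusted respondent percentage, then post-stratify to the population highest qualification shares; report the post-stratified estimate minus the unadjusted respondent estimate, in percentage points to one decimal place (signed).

Without adjustment, the pooled respondent share is:
  (180/330)×86.1 + (90/330)×64.4 + (60/330)×76.9 = 78.5091%
Post-stratified estimate weights by population shares:
  0.58×86.1 + 0.17×64.4 + 0.25×76.9 = 80.111%
Difference = 80.111 − 78.5091 = 1.6019 pp.

+1.6 percentage points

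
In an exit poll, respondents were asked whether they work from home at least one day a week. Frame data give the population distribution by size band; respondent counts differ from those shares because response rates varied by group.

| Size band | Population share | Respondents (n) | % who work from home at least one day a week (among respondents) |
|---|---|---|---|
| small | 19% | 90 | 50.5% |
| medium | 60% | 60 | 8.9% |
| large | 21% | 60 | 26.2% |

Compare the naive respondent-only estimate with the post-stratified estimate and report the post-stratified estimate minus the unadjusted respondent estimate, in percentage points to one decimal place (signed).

-11.2 percentage points

Unadjusted (pooled respondent) estimate weights by respondent counts:
  (90/210)×50.5 + (60/210)×8.9 + (60/210)×26.2 = 31.6714%
Post-stratified estimate weights by population shares:
  0.19×50.5 + 0.6×8.9 + 0.21×26.2 = 20.437%
Difference = 20.437 − 31.6714 = -11.2344 pp.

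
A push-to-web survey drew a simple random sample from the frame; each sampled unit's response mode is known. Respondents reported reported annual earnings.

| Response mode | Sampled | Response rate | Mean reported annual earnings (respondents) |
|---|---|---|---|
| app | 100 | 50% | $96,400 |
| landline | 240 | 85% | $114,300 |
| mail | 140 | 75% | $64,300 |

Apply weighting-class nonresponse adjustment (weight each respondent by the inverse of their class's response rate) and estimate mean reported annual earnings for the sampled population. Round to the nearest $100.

Weighting each respondent by the inverse class response rate inflates each class back to its sampled size, so the class weight is n_sampled:
  app: 100 × 96,400 = 9,640,000
  landline: 240 × 114,300 = 27,432,000
  mail: 140 × 64,300 = 9,002,000
Adjusted estimate = 46,074,000 / 480 = 95987.5 → $96,000.

$96,000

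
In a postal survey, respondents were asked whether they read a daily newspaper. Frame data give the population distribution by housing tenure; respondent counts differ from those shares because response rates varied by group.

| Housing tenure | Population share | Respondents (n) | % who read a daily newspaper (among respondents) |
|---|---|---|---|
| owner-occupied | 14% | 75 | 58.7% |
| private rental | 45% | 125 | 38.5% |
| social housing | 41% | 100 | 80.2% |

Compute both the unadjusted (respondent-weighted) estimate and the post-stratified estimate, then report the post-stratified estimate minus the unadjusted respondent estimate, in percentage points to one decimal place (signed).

+1.0 percentage points

Naive respondent-only estimate (weights = respondent counts):
  (75/300)×58.7 + (125/300)×38.5 + (100/300)×80.2 = 57.45%
Post-stratified estimate weights by population shares:
  0.14×58.7 + 0.45×38.5 + 0.41×80.2 = 58.425%
Difference = 58.425 − 57.45 = 0.975 pp.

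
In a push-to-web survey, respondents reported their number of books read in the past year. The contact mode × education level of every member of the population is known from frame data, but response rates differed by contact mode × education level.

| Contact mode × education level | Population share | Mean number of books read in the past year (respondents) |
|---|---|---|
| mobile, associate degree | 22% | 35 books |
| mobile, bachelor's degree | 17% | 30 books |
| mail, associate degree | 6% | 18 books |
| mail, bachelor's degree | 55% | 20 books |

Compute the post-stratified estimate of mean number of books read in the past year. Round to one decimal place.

24.9

Post-stratification weights by population share, not respondent share:
  mobile, associate degree: 0.22 × 35 = 7.7
  mobile, bachelor's degree: 0.17 × 30 = 5.1
  mail, associate degree: 0.06 × 18 = 1.08
  mail, bachelor's degree: 0.55 × 20 = 11
Post-stratified estimate = 24.88 → 24.9.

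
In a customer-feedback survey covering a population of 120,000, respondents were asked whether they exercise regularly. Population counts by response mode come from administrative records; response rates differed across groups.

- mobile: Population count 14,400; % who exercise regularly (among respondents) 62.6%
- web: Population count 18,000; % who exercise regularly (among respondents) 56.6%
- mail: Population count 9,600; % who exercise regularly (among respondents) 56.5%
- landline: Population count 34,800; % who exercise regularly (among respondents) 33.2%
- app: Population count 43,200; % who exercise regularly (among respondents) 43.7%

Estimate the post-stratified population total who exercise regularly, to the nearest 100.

55,100

Each cell contributes its population count × the respondent rate:
  mobile: 14,400 × 62.6% = 9014.4
  web: 18,000 × 56.6% = 10,188
  mail: 9,600 × 56.5% = 5424
  landline: 34,800 × 33.2% = 11553.6
  app: 43,200 × 43.7% = 18878.4
Estimated total = 55058.4 → 55,100.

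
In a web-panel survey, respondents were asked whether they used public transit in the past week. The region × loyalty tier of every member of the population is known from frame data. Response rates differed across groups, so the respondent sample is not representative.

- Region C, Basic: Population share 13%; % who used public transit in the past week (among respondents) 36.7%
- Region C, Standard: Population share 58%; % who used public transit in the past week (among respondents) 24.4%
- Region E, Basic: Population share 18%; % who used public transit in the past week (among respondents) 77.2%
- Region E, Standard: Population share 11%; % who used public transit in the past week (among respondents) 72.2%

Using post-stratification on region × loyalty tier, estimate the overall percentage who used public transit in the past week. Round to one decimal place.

40.8%

Reweight to the known region × loyalty tier distribution:
  Region C, Basic: 0.13 × 36.7 = 4.771
  Region C, Standard: 0.58 × 24.4 = 14.152
  Region E, Basic: 0.18 × 77.2 = 13.896
  Region E, Standard: 0.11 × 72.2 = 7.942
Post-stratified estimate = 40.761 → 40.8%.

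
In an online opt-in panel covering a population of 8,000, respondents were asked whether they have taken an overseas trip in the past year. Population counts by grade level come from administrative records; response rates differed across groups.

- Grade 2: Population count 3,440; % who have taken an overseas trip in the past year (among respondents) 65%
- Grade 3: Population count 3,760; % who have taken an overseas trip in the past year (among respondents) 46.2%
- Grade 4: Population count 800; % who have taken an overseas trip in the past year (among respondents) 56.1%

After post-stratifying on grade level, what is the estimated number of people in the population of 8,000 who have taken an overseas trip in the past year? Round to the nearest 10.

Estimated count per cell = population count × respondent percentage:
  Grade 2: 3,440 × 65% = 2236
  Grade 3: 3,760 × 46.2% = 1737.12
  Grade 4: 800 × 56.1% = 448.8
Estimated total = 4421.92 → 4,420.

4,420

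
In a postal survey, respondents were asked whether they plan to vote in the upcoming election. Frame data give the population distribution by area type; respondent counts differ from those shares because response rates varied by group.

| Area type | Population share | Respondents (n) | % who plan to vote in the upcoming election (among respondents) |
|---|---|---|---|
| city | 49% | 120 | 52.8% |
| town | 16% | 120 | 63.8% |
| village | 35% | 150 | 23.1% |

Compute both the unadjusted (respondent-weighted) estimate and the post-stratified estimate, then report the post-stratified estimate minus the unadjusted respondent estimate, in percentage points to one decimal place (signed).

-0.6 percentage points

Unadjusted (pooled respondent) estimate weights by respondent counts:
  (120/390)×52.8 + (120/390)×63.8 + (150/390)×23.1 = 44.7615%
Reweighting by population area type shares:
  0.49×52.8 + 0.16×63.8 + 0.35×23.1 = 44.165%
Difference = 44.165 − 44.7615 = -0.5965 pp.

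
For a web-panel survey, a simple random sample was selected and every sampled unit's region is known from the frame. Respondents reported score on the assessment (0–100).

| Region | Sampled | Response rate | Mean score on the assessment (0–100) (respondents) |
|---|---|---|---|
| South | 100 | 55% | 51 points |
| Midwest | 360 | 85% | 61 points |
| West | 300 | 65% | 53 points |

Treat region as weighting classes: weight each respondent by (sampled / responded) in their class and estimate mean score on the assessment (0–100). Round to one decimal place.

56.5

Weighting each respondent by the inverse class response rate inflates each class back to its sampled size, so the class weight is n_sampled:
  South: 100 × 51 = 5100
  Midwest: 360 × 61 = 21,960
  West: 300 × 53 = 15,900
Adjusted estimate = 42,960 / 760 = 56.5263 → 56.5.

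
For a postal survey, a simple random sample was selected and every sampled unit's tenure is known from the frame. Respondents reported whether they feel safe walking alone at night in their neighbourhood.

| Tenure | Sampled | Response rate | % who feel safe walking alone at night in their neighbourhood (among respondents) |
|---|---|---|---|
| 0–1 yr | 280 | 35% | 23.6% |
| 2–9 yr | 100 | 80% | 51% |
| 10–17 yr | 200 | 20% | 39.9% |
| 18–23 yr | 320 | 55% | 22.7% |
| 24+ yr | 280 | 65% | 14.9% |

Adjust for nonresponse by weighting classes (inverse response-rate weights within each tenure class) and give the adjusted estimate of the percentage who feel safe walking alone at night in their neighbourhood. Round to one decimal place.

26.4%

With weight = n_sampled/n_responded per class, the weighted class total is n_sampled:
  0–1 yr: 280 × 23.6 = 6608
  2–9 yr: 100 × 51 = 5100
  10–17 yr: 200 × 39.9 = 7980
  18–23 yr: 320 × 22.7 = 7264
  24+ yr: 280 × 14.9 = 4172
Adjusted estimate = 31,124 / 1,180 = 26.3763 → 26.4%.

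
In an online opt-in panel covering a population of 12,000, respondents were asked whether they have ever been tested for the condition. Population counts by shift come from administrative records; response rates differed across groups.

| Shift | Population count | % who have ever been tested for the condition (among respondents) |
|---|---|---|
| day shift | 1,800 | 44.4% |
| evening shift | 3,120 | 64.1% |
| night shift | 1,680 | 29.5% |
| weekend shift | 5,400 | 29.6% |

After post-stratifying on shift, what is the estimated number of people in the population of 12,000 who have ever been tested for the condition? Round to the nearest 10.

4,890

Apply each group's respondent rate to its population count:
  day shift: 1,800 × 44.4% = 799.2
  evening shift: 3,120 × 64.1% = 1999.92
  night shift: 1,680 × 29.5% = 495.6
  weekend shift: 5,400 × 29.6% = 1598.4
Estimated total = 4893.12 → 4,890.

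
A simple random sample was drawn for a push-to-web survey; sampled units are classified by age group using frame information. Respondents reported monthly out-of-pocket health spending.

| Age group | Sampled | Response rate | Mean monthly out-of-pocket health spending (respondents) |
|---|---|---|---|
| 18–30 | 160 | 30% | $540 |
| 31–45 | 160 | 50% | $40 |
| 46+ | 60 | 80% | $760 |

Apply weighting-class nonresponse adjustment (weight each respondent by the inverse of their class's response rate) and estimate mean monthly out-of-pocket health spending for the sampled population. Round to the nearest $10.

$360

Weighting each respondent by the inverse class response rate inflates each class back to its sampled size, so the class weight is n_sampled:
  18–30: 160 × 540 = 86,400
  31–45: 160 × 40 = 6400
  46+: 60 × 760 = 45,600
Adjusted estimate = 138,400 / 380 = 364.211 → $360.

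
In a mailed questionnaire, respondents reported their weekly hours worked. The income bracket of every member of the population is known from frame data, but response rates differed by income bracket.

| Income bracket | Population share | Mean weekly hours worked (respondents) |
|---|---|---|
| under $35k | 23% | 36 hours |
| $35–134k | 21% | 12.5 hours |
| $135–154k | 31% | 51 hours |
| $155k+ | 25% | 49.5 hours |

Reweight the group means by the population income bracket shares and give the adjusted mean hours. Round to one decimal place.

Post-stratification weights by population share, not respondent share:
  under $35k: 0.23 × 36 = 8.28
  $35–134k: 0.21 × 12.5 = 2.625
  $135–154k: 0.31 × 51 = 15.81
  $155k+: 0.25 × 49.5 = 12.375
Post-stratified estimate = 39.09 → 39.1.

39.1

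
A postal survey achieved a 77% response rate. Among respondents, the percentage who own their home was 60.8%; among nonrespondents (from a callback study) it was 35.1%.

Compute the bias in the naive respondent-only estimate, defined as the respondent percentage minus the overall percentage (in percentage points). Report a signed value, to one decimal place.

+5.9 percentage points

Nonresponse fraction = 1 − 0.77 = 0.23.
Bias = (nonresponse fraction) × (respondent percentage − nonrespondent percentage)
     = 0.23 × (60.8 − 35.1) = 0.23 × 25.7 = 5.911.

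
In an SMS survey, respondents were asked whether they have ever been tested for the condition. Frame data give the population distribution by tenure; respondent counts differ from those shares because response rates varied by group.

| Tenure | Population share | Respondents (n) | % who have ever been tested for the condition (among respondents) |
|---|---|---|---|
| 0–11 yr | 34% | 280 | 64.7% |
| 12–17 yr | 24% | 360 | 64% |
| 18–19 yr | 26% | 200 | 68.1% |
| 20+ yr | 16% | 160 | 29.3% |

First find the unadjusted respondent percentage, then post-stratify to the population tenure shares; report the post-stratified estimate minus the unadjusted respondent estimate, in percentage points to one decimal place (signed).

+0.3 percentage points

Without adjustment, the pooled respondent share is:
  (280/1000)×64.7 + (360/1000)×64 + (200/1000)×68.1 + (160/1000)×29.3 = 59.464%
Reweighting by population tenure shares:
  0.34×64.7 + 0.24×64 + 0.26×68.1 + 0.16×29.3 = 59.752%
Difference = 59.752 − 59.464 = 0.288 pp.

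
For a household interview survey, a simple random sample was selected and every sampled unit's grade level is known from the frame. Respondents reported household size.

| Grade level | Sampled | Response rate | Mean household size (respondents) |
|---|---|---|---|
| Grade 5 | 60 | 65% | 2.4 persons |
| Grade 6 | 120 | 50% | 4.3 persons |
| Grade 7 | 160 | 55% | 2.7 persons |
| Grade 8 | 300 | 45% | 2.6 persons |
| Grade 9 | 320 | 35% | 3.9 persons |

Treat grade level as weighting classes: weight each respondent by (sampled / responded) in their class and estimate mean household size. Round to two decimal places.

Each respondent's weight = sampled/responded in their class; summing within a class gives n_sampled, so:
  Grade 5: 60 × 2.4 = 144
  Grade 6: 120 × 4.3 = 516
  Grade 7: 160 × 2.7 = 432
  Grade 8: 300 × 2.6 = 780
  Grade 9: 320 × 3.9 = 1248
Adjusted estimate = 3120 / 960 = 3.25 → 3.25.

3.25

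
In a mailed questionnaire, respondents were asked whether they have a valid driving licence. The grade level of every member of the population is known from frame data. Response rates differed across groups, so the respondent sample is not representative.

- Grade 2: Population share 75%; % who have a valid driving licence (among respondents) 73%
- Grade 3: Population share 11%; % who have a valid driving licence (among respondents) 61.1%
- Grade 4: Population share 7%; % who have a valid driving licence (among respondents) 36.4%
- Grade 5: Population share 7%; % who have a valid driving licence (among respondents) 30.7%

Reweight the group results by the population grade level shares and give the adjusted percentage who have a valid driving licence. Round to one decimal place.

Reweight to the known grade level distribution:
  Grade 2: 0.75 × 73 = 54.75
  Grade 3: 0.11 × 61.1 = 6.721
  Grade 4: 0.07 × 36.4 = 2.548
  Grade 5: 0.07 × 30.7 = 2.149
Post-stratified estimate = 66.168 → 66.2%.

66.2%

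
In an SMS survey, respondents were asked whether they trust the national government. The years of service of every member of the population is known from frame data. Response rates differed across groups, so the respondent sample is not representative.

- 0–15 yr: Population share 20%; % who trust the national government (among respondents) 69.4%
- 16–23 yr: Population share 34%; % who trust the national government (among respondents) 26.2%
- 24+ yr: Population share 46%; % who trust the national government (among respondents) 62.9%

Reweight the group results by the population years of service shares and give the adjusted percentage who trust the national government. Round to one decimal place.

51.7%

Reweight to the known years of service distribution:
  0–15 yr: 0.2 × 69.4 = 13.88
  16–23 yr: 0.34 × 26.2 = 8.908
  24+ yr: 0.46 × 62.9 = 28.934
Post-stratified estimate = 51.722 → 51.7%.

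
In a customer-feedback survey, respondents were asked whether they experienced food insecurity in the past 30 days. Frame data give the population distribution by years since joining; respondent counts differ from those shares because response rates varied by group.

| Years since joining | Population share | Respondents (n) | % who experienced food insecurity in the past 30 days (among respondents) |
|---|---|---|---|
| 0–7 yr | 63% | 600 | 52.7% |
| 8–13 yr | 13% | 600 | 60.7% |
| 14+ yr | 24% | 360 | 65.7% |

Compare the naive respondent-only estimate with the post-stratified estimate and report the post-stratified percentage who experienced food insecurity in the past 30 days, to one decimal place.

56.9%

Naive respondent-only estimate (weights = respondent counts):
  (600/1560)×52.7 + (600/1560)×60.7 + (360/1560)×65.7 = 58.7769%
Reweighting by population years since joining shares:
  0.63×52.7 + 0.13×60.7 + 0.24×65.7 = 56.86%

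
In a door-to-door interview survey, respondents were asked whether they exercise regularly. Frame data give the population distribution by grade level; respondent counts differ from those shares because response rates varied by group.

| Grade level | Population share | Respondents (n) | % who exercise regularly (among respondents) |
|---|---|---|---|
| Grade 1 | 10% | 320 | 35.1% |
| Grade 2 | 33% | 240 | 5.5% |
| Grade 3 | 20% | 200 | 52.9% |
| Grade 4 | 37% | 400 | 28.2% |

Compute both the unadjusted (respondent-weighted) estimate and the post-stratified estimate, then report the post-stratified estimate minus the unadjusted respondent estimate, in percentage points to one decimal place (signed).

-3.3 percentage points

Unadjusted (pooled respondent) estimate weights by respondent counts:
  (320/1160)×35.1 + (240/1160)×5.5 + (200/1160)×52.9 + (400/1160)×28.2 = 29.6655%
Reweighting by population grade level shares:
  0.1×35.1 + 0.33×5.5 + 0.2×52.9 + 0.37×28.2 = 26.339%
Difference = 26.339 − 29.6655 = -3.3265 pp.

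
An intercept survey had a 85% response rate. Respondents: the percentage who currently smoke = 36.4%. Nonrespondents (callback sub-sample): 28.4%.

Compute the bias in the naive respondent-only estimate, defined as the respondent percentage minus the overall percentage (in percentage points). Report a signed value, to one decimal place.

+1.2 percentage points

Nonresponse fraction = 1 − 0.85 = 0.15.
Bias = (nonresponse fraction) × (respondent percentage − nonrespondent percentage)
     = 0.15 × (36.4 − 28.4) = 0.15 × 8 = 1.2.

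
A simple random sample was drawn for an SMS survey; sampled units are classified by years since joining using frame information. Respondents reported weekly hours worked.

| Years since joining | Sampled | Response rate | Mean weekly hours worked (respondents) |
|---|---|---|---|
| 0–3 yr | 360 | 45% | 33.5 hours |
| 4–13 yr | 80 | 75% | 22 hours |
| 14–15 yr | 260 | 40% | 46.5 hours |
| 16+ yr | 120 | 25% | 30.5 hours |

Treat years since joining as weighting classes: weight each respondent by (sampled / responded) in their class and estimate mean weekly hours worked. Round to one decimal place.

Each respondent's weight = sampled/responded in their class; summing within a class gives n_sampled, so:
  0–3 yr: 360 × 33.5 = 12,060
  4–13 yr: 80 × 22 = 1760
  14–15 yr: 260 × 46.5 = 12,090
  16+ yr: 120 × 30.5 = 3660
Adjusted estimate = 29,570 / 820 = 36.061 → 36.1.

36.1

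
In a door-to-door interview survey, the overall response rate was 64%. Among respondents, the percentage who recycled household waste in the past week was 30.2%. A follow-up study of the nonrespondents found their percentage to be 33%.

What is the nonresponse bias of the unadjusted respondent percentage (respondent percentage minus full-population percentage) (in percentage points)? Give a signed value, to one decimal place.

-1.0 percentage points

Nonresponse fraction = 1 − 0.64 = 0.36.
Bias = (nonresponse fraction) × (respondent percentage − nonrespondent percentage)
     = 0.36 × (30.2 − 33) = 0.36 × -2.8 = -1.008.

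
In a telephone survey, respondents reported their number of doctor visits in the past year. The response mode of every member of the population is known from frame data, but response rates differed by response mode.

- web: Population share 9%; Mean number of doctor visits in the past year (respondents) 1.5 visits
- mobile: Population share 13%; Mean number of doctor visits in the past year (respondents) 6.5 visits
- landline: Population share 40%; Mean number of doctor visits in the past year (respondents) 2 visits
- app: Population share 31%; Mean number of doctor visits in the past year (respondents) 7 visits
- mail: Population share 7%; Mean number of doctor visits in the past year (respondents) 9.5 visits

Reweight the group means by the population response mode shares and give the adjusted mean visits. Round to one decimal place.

Post-stratification weights by population share, not respondent share:
  web: 0.09 × 1.5 = 0.135
  mobile: 0.13 × 6.5 = 0.845
  landline: 0.4 × 2 = 0.8
  app: 0.31 × 7 = 2.17
  mail: 0.07 × 9.5 = 0.665
Post-stratified estimate = 4.615 → 4.6.

4.6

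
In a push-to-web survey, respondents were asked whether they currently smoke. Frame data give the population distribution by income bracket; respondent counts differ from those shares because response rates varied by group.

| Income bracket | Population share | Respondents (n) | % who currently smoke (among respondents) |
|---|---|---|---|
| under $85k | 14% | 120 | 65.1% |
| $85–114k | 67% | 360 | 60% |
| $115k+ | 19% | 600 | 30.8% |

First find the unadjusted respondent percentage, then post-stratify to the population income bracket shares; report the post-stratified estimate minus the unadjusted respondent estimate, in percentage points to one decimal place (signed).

+10.8 percentage points

Unadjusted (pooled respondent) estimate weights by respondent counts:
  (120/1080)×65.1 + (360/1080)×60 + (600/1080)×30.8 = 44.3444%
Reweighting by population income bracket shares:
  0.14×65.1 + 0.67×60 + 0.19×30.8 = 55.166%
Difference = 55.166 − 44.3444 = 10.8216 pp.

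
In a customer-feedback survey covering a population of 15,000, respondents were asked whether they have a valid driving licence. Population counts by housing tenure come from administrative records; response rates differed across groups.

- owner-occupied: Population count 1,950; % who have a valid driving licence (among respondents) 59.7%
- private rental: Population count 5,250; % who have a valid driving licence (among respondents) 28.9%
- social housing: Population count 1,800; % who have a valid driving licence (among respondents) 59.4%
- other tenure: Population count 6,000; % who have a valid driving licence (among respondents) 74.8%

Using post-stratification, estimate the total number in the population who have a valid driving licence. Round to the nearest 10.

8,240

Each cell contributes its population count × the respondent rate:
  owner-occupied: 1,950 × 59.7% = 1164.15
  private rental: 5,250 × 28.9% = 1517.25
  social housing: 1,800 × 59.4% = 1069.2
  other tenure: 6,000 × 74.8% = 4488
Estimated total = 8238.6 → 8,240.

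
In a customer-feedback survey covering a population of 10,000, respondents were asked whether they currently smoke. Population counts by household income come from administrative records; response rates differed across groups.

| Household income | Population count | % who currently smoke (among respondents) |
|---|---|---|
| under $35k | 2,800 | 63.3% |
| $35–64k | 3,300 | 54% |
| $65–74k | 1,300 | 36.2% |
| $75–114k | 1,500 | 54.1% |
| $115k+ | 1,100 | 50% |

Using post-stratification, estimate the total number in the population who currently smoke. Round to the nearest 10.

Each cell contributes its population count × the respondent rate:
  under $35k: 2,800 × 63.3% = 1772.4
  $35–64k: 3,300 × 54% = 1782
  $65–74k: 1,300 × 36.2% = 470.6
  $75–114k: 1,500 × 54.1% = 811.5
  $115k+: 1,100 × 50% = 550
Estimated total = 5386.5 → 5,390.

5,390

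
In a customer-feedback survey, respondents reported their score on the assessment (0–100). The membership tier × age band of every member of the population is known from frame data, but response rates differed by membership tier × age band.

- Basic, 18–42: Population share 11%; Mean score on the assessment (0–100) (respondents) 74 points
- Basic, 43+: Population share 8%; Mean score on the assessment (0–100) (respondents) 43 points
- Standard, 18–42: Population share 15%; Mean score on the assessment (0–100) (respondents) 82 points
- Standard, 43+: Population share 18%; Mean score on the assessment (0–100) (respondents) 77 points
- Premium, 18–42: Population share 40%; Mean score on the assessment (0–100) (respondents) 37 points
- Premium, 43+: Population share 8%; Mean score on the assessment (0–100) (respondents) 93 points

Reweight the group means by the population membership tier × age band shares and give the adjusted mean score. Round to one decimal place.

60.0

Weight each group's respondent value by its population share:
  Basic, 18–42: 0.11 × 74 = 8.14
  Basic, 43+: 0.08 × 43 = 3.44
  Standard, 18–42: 0.15 × 82 = 12.3
  Standard, 43+: 0.18 × 77 = 13.86
  Premium, 18–42: 0.4 × 37 = 14.8
  Premium, 43+: 0.08 × 93 = 7.44
Post-stratified estimate = 59.98 → 60.0.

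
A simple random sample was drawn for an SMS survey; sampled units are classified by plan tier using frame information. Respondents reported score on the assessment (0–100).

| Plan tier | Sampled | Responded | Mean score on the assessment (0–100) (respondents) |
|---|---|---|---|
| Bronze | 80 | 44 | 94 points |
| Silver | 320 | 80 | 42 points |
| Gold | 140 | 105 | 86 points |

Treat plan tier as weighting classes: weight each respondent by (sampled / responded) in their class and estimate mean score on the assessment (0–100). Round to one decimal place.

61.1

Class response rates: Bronze 44/80 = 55%, Silver 80/320 = 25%, Gold 105/140 = 75%.
Each respondent's weight = sampled/responded in their class; summing within a class gives n_sampled, so:
  Bronze: 80 × 94 = 7520
  Silver: 320 × 42 = 13,440
  Gold: 140 × 86 = 12,040
Adjusted estimate = 33,000 / 540 = 61.1111 → 61.1.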